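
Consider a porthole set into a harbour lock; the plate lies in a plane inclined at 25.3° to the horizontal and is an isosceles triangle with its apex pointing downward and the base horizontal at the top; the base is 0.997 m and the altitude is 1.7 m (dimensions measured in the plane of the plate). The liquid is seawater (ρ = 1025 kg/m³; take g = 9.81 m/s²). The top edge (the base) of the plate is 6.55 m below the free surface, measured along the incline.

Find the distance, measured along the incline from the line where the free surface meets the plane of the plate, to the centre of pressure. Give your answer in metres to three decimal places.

y_p = 7.139 m

γ = ρg = 1025 × 9.81 / 1000 = 10.05525 kN/m³.
Let θ = 25.3° be the plate's angle to the horizontal; measure y along the incline from where the plane meets the free surface. Vertical depth h = y·sinθ with sinθ = 0.427358.
With the apex down, the centroid sits h/3 = 1.7/3 = 0.566667 m below the base (the top edge), so y_c = 6.55 + 0.566667 = 7.11667 m and h_c = 7.11667 × 0.427358 = 3.04137 m.
A = ½ × 0.997 × 1.7 = 0.84745 m².
Resultant F = γ·h_c·A = 10.05525 × 3.04137 × 0.84745 = 25.9165 kN.
I_c = b·h³/36 = 0.997 × 1.7³/36 = 0.136063 m⁴.
Centre of pressure: y_p = y_c + I_c/(y_c·A) = 7.11667 + 0.136063/(7.11667 × 0.84745) = 7.11667 + 0.0225605 = 7.13923 m along the plane.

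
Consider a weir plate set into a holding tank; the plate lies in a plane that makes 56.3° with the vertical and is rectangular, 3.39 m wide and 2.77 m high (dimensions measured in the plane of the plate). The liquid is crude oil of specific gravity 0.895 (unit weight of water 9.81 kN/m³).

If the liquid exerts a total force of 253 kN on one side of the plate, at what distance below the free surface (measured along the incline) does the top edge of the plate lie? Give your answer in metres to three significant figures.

y_top ≈ 4.15 m

γ = 0.895 × 9.81 = 8.77995 kN/m³.
A = 3.39 × 2.77 = 9.3903 m².
From F = γ·h_c·A, the centroid depth is h_c = 253/(8.77995 × 9.3903) = 3.06866 m.
The plate makes 56.3° with the vertical, i.e. θ = 90° − 56.3° = 33.7° to the horizontal. Measuring y along the incline from the free-surface line, vertical depth h = y·sinθ with sinθ = 0.554844.
Along the incline, y_c = h_c/sinθ = 3.06866/0.554844 = 5.53067 m.
The centroid lies 2.77/2 = 1.385 m below the top edge, so the top edge sits at y_top = 5.53067 − 1.385 = 4.14567 m along the incline.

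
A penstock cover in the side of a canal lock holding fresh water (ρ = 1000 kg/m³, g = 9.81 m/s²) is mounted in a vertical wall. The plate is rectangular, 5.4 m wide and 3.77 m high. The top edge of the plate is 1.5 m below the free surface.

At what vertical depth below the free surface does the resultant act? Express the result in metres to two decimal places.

γ = ρg = 1000 × 9.81 = 9810 N/m³ = 9.81 kN/m³.
The centroid lies 3.77/2 = 1.885 m below the top edge, so the centroid depth is h_c = 1.5 + 1.885 = 3.385 m.
A = 5.4 × 3.77 = 20.358 m².
Resultant F = γ·h_c·A = 9.81 × 3.385 × 20.358 = 676.025 kN.
I_c = b·h³/12 = 5.4 × 3.77³/12 = 24.1122 m⁴.
Centre of pressure: y_p = y_c + I_c/(y_c·A) = 3.385 + 24.1122/(3.385 × 20.358) = 3.385 + 0.349899 = 3.7349 m along the plane.

h_p = 3.73 m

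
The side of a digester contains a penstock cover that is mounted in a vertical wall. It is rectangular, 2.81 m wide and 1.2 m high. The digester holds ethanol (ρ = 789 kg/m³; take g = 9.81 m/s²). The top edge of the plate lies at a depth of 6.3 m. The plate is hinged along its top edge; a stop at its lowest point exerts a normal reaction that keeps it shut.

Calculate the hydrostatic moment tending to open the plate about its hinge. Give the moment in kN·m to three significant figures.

γ = ρg = 789 × 9.81 / 1000 = 7.74009 kN/m³.
The centroid lies 1.2/2 = 0.6 m below the top edge, so the centroid depth is h_c = 6.3 + 0.6 = 6.9 m.
A = 2.81 × 1.2 = 3.372 m².
Resultant F = γ·h_c·A = 7.74009 × 6.9 × 3.372 = 180.087 kN.
I_c = b·h³/12 = 2.81 × 1.2³/12 = 0.40464 m⁴.
Centre of pressure: y_p = y_c + I_c/(y_c·A) = 6.9 + 0.40464/(6.9 × 3.372) = 6.9 + 0.0173913 = 6.91739 m along the plane.
The resultant acts 0.6 + 0.0173913 = 0.617391 m (along the plate) below the hinge at the top edge, so the moment about the hinge is M = F × 0.617391 = 180.087 × 0.617391 = 111.184 kN·m.

M ≈ 111 kN·m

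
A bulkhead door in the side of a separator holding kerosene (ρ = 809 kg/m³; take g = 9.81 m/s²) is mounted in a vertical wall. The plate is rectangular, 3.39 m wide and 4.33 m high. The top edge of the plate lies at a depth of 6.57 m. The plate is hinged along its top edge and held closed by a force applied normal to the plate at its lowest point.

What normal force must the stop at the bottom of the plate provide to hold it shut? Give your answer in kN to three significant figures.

P ≈ 551 kN

γ = ρg = 809 × 9.81 / 1000 = 7.93629 kN/m³.
The centroid lies 4.33/2 = 2.165 m below the top edge, so the centroid depth is h_c = 6.57 + 2.165 = 8.735 m.
A = 3.39 × 4.33 = 14.6787 m².
Resultant F = γ·h_c·A = 7.93629 × 8.735 × 14.6787 = 1017.58 kN.
I_c = b·h³/12 = 3.39 × 4.33³/12 = 22.9341 m⁴.
Centre of pressure: y_p = y_c + I_c/(y_c·A) = 8.735 + 22.9341/(8.735 × 14.6787) = 8.735 + 0.178867 = 8.91387 m along the plane.
The resultant acts 2.165 + 0.178867 = 2.34387 m (along the plate) below the hinge at the top edge, so the moment about the hinge is M = F × 2.34387 = 1017.58 × 2.34387 = 2385.08 kN·m.
A normal force at the bottom, 4.33 m from the hinge, must supply this moment: P = 2385.08/4.33 = 550.827 kN.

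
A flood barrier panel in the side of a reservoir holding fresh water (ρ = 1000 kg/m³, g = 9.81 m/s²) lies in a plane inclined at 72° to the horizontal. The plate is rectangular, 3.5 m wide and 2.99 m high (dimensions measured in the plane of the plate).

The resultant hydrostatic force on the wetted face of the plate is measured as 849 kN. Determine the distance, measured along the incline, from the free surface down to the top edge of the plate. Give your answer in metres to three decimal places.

γ = ρg = 1000 × 9.81 = 9810 N/m³ = 9.81 kN/m³.
A = 3.5 × 2.99 = 10.465 m².
From F = γ·h_c·A, the centroid depth is h_c = 849/(9.81 × 10.465) = 8.26988 m.
Let θ = 72° be the plate's angle to the horizontal; measure y along the incline from where the plane meets the free surface. Vertical depth h = y·sinθ with sinθ = 0.951057.
Along the incline, y_c = h_c/sinθ = 8.26988/0.951057 = 8.69546 m.
The centroid lies 2.99/2 = 1.495 m below the top edge, so the top edge sits at y_top = 8.69546 − 1.495 = 7.20046 m along the incline.

y_top ≈ 7.200 m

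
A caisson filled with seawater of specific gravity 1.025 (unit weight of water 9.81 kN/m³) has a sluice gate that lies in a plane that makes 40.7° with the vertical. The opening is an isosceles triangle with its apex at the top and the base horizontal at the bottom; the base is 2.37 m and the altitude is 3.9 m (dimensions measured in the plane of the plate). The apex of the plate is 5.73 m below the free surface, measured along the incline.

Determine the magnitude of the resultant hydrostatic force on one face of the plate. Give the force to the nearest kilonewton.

F ≈ 293 kN

γ = 1.025 × 9.81 = 10.05525 kN/m³.
The plate makes 40.7° with the vertical, i.e. θ = 90° − 40.7° = 49.3° to the horizontal. Measuring y along the incline from the free-surface line, vertical depth h = y·sinθ with sinθ = 0.758134.
With the apex up, the centroid sits 2h/3 = 2 × 3.9/3 = 2.6 m below the apex, so y_c = 5.73 + 2.6 = 8.33 m and h_c = 8.33 × 0.758134 = 6.31526 m.
A = ½ × 2.37 × 3.9 = 4.6215 m².
Resultant F = γ·h_c·A = 10.05525 × 6.31526 × 4.6215 = 293.472 kN.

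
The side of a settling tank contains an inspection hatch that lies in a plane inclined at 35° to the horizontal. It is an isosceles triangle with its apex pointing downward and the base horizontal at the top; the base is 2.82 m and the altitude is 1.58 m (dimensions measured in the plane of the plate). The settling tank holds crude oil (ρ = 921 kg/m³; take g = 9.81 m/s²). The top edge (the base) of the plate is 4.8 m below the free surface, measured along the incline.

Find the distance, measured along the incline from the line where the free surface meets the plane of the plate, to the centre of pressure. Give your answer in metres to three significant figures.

γ = ρg = 921 × 9.81 / 1000 = 9.03501 kN/m³.
Let θ = 35° be the plate's angle to the horizontal; measure y along the incline from where the plane meets the free surface. Vertical depth h = y·sinθ with sinθ = 0.573576.
With the apex down, the centroid sits h/3 = 1.58/3 = 0.526667 m below the base (the top edge), so y_c = 4.8 + 0.526667 = 5.32667 m and h_c = 5.32667 × 0.573576 = 3.05525 m.
A = ½ × 2.82 × 1.58 = 2.2278 m².
Resultant F = γ·h_c·A = 9.03501 × 3.05525 × 2.2278 = 61.4967 kN.
I_c = b·h³/36 = 2.82 × 1.58³/36 = 0.308971 m⁴.
Centre of pressure: y_p = y_c + I_c/(y_c·A) = 5.32667 + 0.308971/(5.32667 × 2.2278) = 5.32667 + 0.0260367 = 5.35271 m along the plane.

y_p = 5.35 m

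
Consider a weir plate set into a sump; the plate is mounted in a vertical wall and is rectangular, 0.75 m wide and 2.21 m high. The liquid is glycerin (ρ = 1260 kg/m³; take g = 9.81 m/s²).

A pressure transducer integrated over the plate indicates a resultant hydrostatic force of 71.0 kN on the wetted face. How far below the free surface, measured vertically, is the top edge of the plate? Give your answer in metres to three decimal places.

γ = ρg = 1260 × 9.81 / 1000 = 12.3606 kN/m³.
A = 0.75 × 2.21 = 1.6575 m².
From F = γ·h_c·A, the centroid depth is h_c = 71.0/(12.3606 × 1.6575) = 3.46549 m.
The centroid lies 2.21/2 = 1.105 m below the top edge, so the top edge sits at h_top = 3.46549 − 1.105 = 2.36049 m below the surface.

d_top ≈ 2.360 m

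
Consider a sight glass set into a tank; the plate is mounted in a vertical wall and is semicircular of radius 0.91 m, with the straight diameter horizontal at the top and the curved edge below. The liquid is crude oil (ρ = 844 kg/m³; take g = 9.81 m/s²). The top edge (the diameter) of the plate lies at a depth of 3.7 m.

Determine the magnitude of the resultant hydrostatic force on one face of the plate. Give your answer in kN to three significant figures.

γ = ρg = 844 × 9.81 / 1000 = 8.27964 kN/m³.
The centroid of a semicircle lies 4r/(3π) = 0.386216 m from the diameter, here below the top edge, so the centroid depth is h_c = 3.7 + 0.386216 = 4.08622 m.
A = πr²/2 = π × 0.91²/2 = 1.30078 m².
Resultant F = γ·h_c·A = 8.27964 × 4.08622 × 1.30078 = 44.0085 kN.

F ≈ 44.0 kN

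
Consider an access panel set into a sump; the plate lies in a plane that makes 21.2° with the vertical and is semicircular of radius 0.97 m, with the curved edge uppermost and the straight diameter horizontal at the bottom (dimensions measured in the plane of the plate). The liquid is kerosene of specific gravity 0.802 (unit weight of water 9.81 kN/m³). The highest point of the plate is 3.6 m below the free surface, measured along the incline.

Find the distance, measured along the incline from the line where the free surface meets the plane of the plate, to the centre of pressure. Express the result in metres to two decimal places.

γ = 0.802 × 9.81 = 7.86762 kN/m³.
The plate makes 21.2° with the vertical, i.e. θ = 90° − 21.2° = 68.8° to the horizontal. Measuring y along the incline from the free-surface line, vertical depth h = y·sinθ with sinθ = 0.932324.
The centroid lies 4r/(3π) = 0.411681 m above the diameter, so r − 4r/(3π) = 0.97 − 0.411681 = 0.558319 m below the topmost point, so y_c = 3.6 + 0.558319 = 4.15832 m and h_c = 4.15832 × 0.932324 = 3.8769 m.
A = πr²/2 = π × 0.97²/2 = 1.47796 m².
Resultant F = γ·h_c·A = 7.86762 × 3.8769 × 1.47796 = 45.0807 kN.
I_c = (π/8 − 8/(9π))·r⁴ = 0.109757 × 0.97⁴ = 0.0971671 m⁴.
Centre of pressure: y_p = y_c + I_c/(y_c·A) = 4.15832 + 0.0971671/(4.15832 × 1.47796) = 4.15832 + 0.0158102 = 4.17413 m along the plane.

y_p = 4.17 m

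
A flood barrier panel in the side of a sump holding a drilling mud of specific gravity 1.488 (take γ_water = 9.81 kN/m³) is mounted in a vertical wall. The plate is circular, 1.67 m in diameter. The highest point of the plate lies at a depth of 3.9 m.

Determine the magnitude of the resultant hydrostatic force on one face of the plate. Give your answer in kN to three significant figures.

F ≈ 151 kN

γ = 1.488 × 9.81 = 14.59728 kN/m³.
The centroid is at the centre, 0.835 m below the top of the plate, so the centroid depth is h_c = 3.9 + 0.835 = 4.735 m.
A = π(0.835)² = 2.1904 m².
Resultant F = γ·h_c·A = 14.59728 × 4.735 × 2.1904 = 151.396 kN.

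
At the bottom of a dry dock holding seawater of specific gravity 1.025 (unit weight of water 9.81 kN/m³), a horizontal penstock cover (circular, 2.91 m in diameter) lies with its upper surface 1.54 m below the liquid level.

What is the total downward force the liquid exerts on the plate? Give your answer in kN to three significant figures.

F ≈ 103 kN

γ = 1.025 × 9.81 = 10.05525 kN/m³.
The plate is horizontal, so pressure is uniform at p = γ·h = 10.05525 × 1.54 = 15.4851 kN/m².
A = π(1.455)² = 6.65083 m².
F = p·A = 15.4851 × 6.65083 = 102.989 kN.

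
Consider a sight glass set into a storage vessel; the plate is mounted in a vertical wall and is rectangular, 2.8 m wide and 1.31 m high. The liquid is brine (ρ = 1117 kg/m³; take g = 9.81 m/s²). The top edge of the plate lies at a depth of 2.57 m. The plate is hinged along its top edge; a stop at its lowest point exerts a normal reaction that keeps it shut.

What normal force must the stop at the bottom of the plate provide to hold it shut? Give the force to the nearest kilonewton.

P ≈ 69 kN

γ = ρg = 1117 × 9.81 / 1000 = 10.95777 kN/m³.
The centroid lies 1.31/2 = 0.655 m below the top edge, so the centroid depth is h_c = 2.57 + 0.655 = 3.225 m.
A = 2.8 × 1.31 = 3.668 m².
Resultant F = γ·h_c·A = 10.95777 × 3.225 × 3.668 = 129.623 kN.
I_c = b·h³/12 = 2.8 × 1.31³/12 = 0.524555 m⁴.
Centre of pressure: y_p = y_c + I_c/(y_c·A) = 3.225 + 0.524555/(3.225 × 3.668) = 3.225 + 0.0443437 = 3.26934 m along the plane.
The resultant acts 0.655 + 0.0443437 = 0.699344 m (along the plate) below the hinge at the top edge, so the moment about the hinge is M = F × 0.699344 = 129.623 × 0.699344 = 90.6511 kN·m.
A normal force at the bottom, 1.31 m from the hinge, must supply this moment: P = 90.6511/1.31 = 69.1993 kN.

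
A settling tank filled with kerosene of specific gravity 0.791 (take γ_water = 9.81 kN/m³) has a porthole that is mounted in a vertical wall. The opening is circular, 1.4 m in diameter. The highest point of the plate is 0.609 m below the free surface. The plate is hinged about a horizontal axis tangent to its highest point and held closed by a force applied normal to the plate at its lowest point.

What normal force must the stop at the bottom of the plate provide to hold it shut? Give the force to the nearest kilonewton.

γ = 0.791 × 9.81 = 7.75971 kN/m³.
The centroid is at the centre, 0.7 m below the top of the plate, so the centroid depth is h_c = 0.609 + 0.7 = 1.309 m.
A = π(0.7)² = 1.53938 m².
Resultant F = γ·h_c·A = 7.75971 × 1.309 × 1.53938 = 15.6362 kN.
I_c = πr⁴/4 = π × 0.7⁴/4 = 0.188574 m⁴.
Centre of pressure: y_p = y_c + I_c/(y_c·A) = 1.309 + 0.188574/(1.309 × 1.53938) = 1.309 + 0.0935829 = 1.40258 m along the plane.
The resultant acts 0.7 + 0.0935829 = 0.793583 m (along the plate) below the hinge at the top edge, so the moment about the hinge is M = F × 0.793583 = 15.6362 × 0.793583 = 12.4086 kN·m.
A normal force at the bottom, 1.4 m from the hinge, must supply this moment: P = 12.4086/1.4 = 8.86329 kN.

P ≈ 9 kN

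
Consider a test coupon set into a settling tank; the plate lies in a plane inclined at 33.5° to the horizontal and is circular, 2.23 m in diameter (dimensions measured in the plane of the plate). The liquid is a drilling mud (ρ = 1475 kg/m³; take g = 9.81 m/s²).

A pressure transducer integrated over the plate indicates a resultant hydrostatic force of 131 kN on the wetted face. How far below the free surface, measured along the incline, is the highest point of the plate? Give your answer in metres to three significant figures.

y_top ≈ 3.08 m

γ = ρg = 1475 × 9.81 / 1000 = 14.46975 kN/m³.
A = π(1.115)² = 3.90571 m².
From F = γ·h_c·A, the centroid depth is h_c = 131/(14.46975 × 3.90571) = 2.31798 m.
Let θ = 33.5° be the plate's angle to the horizontal; measure y along the incline from where the plane meets the free surface. Vertical depth h = y·sinθ with sinθ = 0.551937.
Along the incline, y_c = h_c/sinθ = 2.31798/0.551937 = 4.19972 m.
The centroid is at the centre, 1.115 m below the top of the plate, so the highest point sits at y_top = 4.19972 − 1.115 = 3.08472 m along the incline.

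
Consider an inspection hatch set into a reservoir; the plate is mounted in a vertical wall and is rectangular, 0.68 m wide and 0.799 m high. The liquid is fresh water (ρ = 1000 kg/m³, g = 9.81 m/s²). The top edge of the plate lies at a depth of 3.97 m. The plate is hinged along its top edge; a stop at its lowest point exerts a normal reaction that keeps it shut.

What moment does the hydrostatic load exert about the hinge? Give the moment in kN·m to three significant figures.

γ = ρg = 1000 × 9.81 = 9810 N/m³ = 9.81 kN/m³.
The centroid lies 0.799/2 = 0.3995 m below the top edge, so the centroid depth is h_c = 3.97 + 0.3995 = 4.3695 m.
A = 0.68 × 0.799 = 0.54332 m².
Resultant F = γ·h_c·A = 9.81 × 4.3695 × 0.54332 = 23.2893 kN.
I_c = b·h³/12 = 0.68 × 0.799³/12 = 0.0289047 m⁴.
Centre of pressure: y_p = y_c + I_c/(y_c·A) = 4.3695 + 0.0289047/(4.3695 × 0.54332) = 4.3695 + 0.0121753 = 4.38168 m along the plane.
The resultant acts 0.3995 + 0.0121753 = 0.411675 m (along the plate) below the hinge at the top edge, so the moment about the hinge is M = F × 0.411675 = 23.2893 × 0.411675 = 9.58762 kN·m.

M ≈ 9.59 kN·m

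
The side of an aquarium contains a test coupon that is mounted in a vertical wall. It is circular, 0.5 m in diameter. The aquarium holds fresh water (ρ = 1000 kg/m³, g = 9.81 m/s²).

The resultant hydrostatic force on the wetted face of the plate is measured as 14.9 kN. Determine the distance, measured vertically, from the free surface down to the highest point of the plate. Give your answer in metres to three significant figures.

d_top ≈ 7.49 m

γ = ρg = 1000 × 9.81 = 9810 N/m³ = 9.81 kN/m³.
A = π(0.25)² = 0.19635 m².
From F = γ·h_c·A, the centroid depth is h_c = 14.9/(9.81 × 0.19635) = 7.73546 m.
The centroid is at the centre, 0.25 m below the top of the plate, so the highest point sits at h_top = 7.73546 − 0.25 = 7.48546 m below the surface.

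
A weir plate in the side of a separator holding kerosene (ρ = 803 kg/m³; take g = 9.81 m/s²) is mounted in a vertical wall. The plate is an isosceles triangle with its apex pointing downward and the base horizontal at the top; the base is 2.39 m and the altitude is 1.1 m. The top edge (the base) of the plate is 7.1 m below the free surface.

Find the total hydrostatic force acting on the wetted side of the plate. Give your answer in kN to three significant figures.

F ≈ 77.3 kN

γ = ρg = 803 × 9.81 / 1000 = 7.87743 kN/m³.
With the apex down, the centroid sits h/3 = 1.1/3 = 0.366667 m below the base (the top edge), so the centroid depth is h_c = 7.1 + 0.366667 = 7.46667 m.
A = ½ × 2.39 × 1.1 = 1.3145 m².
Resultant F = γ·h_c·A = 7.87743 × 7.46667 × 1.3145 = 77.3165 kN.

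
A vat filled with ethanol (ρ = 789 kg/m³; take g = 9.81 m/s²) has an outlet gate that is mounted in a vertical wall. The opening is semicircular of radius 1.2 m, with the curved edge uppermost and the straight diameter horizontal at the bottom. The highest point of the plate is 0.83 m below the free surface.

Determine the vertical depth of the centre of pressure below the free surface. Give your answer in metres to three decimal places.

γ = ρg = 789 × 9.81 / 1000 = 7.74009 kN/m³.
The centroid lies 4r/(3π) = 0.509296 m above the diameter, so r − 4r/(3π) = 1.2 − 0.509296 = 0.690704 m below the topmost point, so the centroid depth is h_c = 0.83 + 0.690704 = 1.5207 m.
A = πr²/2 = π × 1.2²/2 = 2.26195 m².
Resultant F = γ·h_c·A = 7.74009 × 1.5207 × 2.26195 = 26.624 kN.
I_c = (π/8 − 8/(9π))·r⁴ = 0.109757 × 1.2⁴ = 0.227592 m⁴.
Centre of pressure: y_p = y_c + I_c/(y_c·A) = 1.5207 + 0.227592/(1.5207 × 2.26195) = 1.5207 + 0.0661653 = 1.58687 m along the plane.

h_p = 1.587 m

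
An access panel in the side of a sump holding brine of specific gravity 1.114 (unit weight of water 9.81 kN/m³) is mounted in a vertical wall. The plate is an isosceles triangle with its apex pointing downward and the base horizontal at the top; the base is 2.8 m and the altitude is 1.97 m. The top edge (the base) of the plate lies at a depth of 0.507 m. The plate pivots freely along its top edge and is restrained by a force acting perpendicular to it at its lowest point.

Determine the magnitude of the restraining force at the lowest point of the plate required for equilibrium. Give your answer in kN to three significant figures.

P ≈ 15.0 kN

γ = 1.114 × 9.81 = 10.92834 kN/m³.
With the apex down, the centroid sits h/3 = 1.97/3 = 0.656667 m below the base (the top edge), so the centroid depth is h_c = 0.507 + 0.656667 = 1.16367 m.
A = ½ × 2.8 × 1.97 = 2.758 m².
Resultant F = γ·h_c·A = 10.92834 × 1.16367 × 2.758 = 35.0734 kN.
I_c = b·h³/36 = 2.8 × 1.97³/36 = 0.59464 m⁴.
Centre of pressure: y_p = y_c + I_c/(y_c·A) = 1.16367 + 0.59464/(1.16367 × 2.758) = 1.16367 + 0.185281 = 1.34895 m along the plane.
The resultant acts 0.656667 + 0.185281 = 0.841948 m (along the plate) below the hinge at the top edge, so the moment about the hinge is M = F × 0.841948 = 35.0734 × 0.841948 = 29.53 kN·m.
A normal force at the bottom, 1.97 m from the hinge, must supply this moment: P = 29.53/1.97 = 14.9898 kN.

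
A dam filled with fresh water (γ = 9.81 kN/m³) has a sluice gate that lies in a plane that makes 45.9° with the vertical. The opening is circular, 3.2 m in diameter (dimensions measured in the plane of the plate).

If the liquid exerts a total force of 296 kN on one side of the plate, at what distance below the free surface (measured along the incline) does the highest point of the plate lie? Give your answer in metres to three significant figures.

y_top ≈ 3.79 m

γ = 9.81 kN/m³.
A = π(1.6)² = 8.04248 m².
From F = γ·h_c·A, the centroid depth is h_c = 296/(9.81 × 8.04248) = 3.75174 m.
The plate makes 45.9° with the vertical, i.e. θ = 90° − 45.9° = 44.1° to the horizontal. Measuring y along the incline from the free-surface line, vertical depth h = y·sinθ with sinθ = 0.695913.
Along the incline, y_c = h_c/sinθ = 3.75174/0.695913 = 5.3911 m.
The centroid is at the centre, 1.6 m below the top of the plate, so the highest point sits at y_top = 5.3911 − 1.6 = 3.7911 m along the incline.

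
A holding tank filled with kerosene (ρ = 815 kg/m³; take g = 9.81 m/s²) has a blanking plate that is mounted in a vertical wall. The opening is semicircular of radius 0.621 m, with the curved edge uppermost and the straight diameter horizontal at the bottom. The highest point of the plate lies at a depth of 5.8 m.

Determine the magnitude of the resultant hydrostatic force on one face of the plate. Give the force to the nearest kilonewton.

γ = ρg = 815 × 9.81 / 1000 = 7.99515 kN/m³.
The centroid lies 4r/(3π) = 0.263561 m above the diameter, so r − 4r/(3π) = 0.621 − 0.263561 = 0.357439 m below the topmost point, so the centroid depth is h_c = 5.8 + 0.357439 = 6.15744 m.
A = πr²/2 = π × 0.621²/2 = 0.605763 m².
Resultant F = γ·h_c·A = 7.99515 × 6.15744 × 0.605763 = 29.8215 kN.

F ≈ 30 kN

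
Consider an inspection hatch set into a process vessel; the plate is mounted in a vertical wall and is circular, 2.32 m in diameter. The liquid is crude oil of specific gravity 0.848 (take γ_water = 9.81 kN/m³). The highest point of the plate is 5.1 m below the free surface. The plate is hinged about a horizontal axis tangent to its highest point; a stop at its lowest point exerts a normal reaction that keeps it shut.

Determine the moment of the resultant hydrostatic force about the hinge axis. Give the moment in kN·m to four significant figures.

γ = 0.848 × 9.81 = 8.31888 kN/m³.
The centroid is at the centre, 1.16 m below the top of the plate, so the centroid depth is h_c = 5.1 + 1.16 = 6.26 m.
A = π(1.16)² = 4.22733 m².
Resultant F = γ·h_c·A = 8.31888 × 6.26 × 4.22733 = 220.143 kN.
I_c = πr⁴/4 = π × 1.16⁴/4 = 1.42207 m⁴.
Centre of pressure: y_p = y_c + I_c/(y_c·A) = 6.26 + 1.42207/(6.26 × 4.22733) = 6.26 + 0.0537379 = 6.31374 m along the plane.
The resultant acts 1.16 + 0.0537379 = 1.21374 m (along the plate) below the hinge at the top edge, so the moment about the hinge is M = F × 1.21374 = 220.143 × 1.21374 = 267.196 kN·m.

M ≈ 267.2 kN·m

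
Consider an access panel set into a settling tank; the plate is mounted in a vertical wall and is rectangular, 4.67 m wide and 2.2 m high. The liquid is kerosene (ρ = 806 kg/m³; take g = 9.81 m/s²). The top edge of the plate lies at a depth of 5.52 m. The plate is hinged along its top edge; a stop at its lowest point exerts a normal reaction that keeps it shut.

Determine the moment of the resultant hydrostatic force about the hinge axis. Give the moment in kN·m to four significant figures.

γ = ρg = 806 × 9.81 / 1000 = 7.90686 kN/m³.
The centroid lies 2.2/2 = 1.1 m below the top edge, so the centroid depth is h_c = 5.52 + 1.1 = 6.62 m.
A = 4.67 × 2.2 = 10.274 m².
Resultant F = γ·h_c·A = 7.90686 × 6.62 × 10.274 = 537.776 kN.
I_c = b·h³/12 = 4.67 × 2.2³/12 = 4.14385 m⁴.
Centre of pressure: y_p = y_c + I_c/(y_c·A) = 6.62 + 4.14385/(6.62 × 10.274) = 6.62 + 0.0609265 = 6.68093 m along the plane.
The resultant acts 1.1 + 0.0609265 = 1.16093 m (along the plate) below the hinge at the top edge, so the moment about the hinge is M = F × 1.16093 = 537.776 × 1.16093 = 624.32 kN·m.

M ≈ 624.3 kN·m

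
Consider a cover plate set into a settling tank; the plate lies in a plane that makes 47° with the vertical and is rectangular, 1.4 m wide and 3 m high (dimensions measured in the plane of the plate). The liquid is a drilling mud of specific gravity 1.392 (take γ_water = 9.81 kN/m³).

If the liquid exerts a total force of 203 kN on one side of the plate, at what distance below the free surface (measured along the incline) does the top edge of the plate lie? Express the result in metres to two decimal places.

γ = 1.392 × 9.81 = 13.65552 kN/m³.
A = 1.4 × 3 = 4.2 m².
From F = γ·h_c·A, the centroid depth is h_c = 203/(13.65552 × 4.2) = 3.53947 m.
The plate makes 47° with the vertical, i.e. θ = 90° − 47° = 43° to the horizontal. Measuring y along the incline from the free-surface line, vertical depth h = y·sinθ with sinθ = 0.681998.
Along the incline, y_c = h_c/sinθ = 3.53947/0.681998 = 5.18985 m.
The centroid lies 3/2 = 1.5 m below the top edge, so the top edge sits at y_top = 5.18985 − 1.5 = 3.68985 m along the incline.

y_top ≈ 3.69 m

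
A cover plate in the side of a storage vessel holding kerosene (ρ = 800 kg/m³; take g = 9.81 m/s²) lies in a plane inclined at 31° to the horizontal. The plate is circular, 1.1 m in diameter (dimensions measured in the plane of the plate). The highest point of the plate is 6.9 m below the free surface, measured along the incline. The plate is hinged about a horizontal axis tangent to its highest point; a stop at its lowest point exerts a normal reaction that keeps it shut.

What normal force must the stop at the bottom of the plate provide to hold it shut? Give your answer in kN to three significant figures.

P ≈ 14.6 kN

γ = ρg = 800 × 9.81 / 1000 = 7.848 kN/m³.
Let θ = 31° be the plate's angle to the horizontal; measure y along the incline from where the plane meets the free surface. Vertical depth h = y·sinθ with sinθ = 0.515038.
The centroid is at the centre, 0.55 m below the top of the plate, so y_c = 6.9 + 0.55 = 7.45 m and h_c = 7.45 × 0.515038 = 3.83703 m.
A = π(0.55)² = 0.950332 m².
Resultant F = γ·h_c·A = 7.848 × 3.83703 × 0.950332 = 28.6174 kN.
I_c = πr⁴/4 = π × 0.55⁴/4 = 0.0718688 m⁴.
Centre of pressure: y_p = y_c + I_c/(y_c·A) = 7.45 + 0.0718688/(7.45 × 0.950332) = 7.45 + 0.010151 = 7.46015 m along the plane.
The resultant acts 0.55 + 0.010151 = 0.560151 m (along the plate) below the hinge at the top edge, so the moment about the hinge is M = F × 0.560151 = 28.6174 × 0.560151 = 16.0301 kN·m.
A normal force at the bottom, 1.1 m from the hinge, must supply this moment: P = 16.0301/1.1 = 14.5728 kN.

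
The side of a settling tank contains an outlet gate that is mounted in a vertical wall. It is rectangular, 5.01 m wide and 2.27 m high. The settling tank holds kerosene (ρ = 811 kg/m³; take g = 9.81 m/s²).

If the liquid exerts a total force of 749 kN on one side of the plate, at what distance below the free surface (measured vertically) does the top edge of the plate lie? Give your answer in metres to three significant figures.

γ = ρg = 811 × 9.81 / 1000 = 7.95591 kN/m³.
A = 5.01 × 2.27 = 11.3727 m².
From F = γ·h_c·A, the centroid depth is h_c = 749/(7.95591 × 11.3727) = 8.27806 m.
The centroid lies 2.27/2 = 1.135 m below the top edge, so the top edge sits at h_top = 8.27806 − 1.135 = 7.14306 m below the surface.

d_top ≈ 7.14 m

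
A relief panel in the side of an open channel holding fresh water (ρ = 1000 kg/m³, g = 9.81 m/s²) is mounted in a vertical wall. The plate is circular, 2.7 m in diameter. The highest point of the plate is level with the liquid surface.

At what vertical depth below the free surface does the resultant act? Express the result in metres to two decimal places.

h_p = 1.69 m

γ = ρg = 1000 × 9.81 = 9810 N/m³ = 9.81 kN/m³.
The centroid is at the centre, 1.35 m below the top of the plate, so the centroid depth is h_c = 1.35 m.
A = π(1.35)² = 5.72555 m².
Resultant F = γ·h_c·A = 9.81 × 1.35 × 5.72555 = 75.8263 kN.
I_c = πr⁴/4 = π × 1.35⁴/4 = 2.6087 m⁴.
Centre of pressure: y_p = y_c + I_c/(y_c·A) = 1.35 + 2.6087/(1.35 × 5.72555) = 1.35 + 0.3375 = 1.6875 m along the plane.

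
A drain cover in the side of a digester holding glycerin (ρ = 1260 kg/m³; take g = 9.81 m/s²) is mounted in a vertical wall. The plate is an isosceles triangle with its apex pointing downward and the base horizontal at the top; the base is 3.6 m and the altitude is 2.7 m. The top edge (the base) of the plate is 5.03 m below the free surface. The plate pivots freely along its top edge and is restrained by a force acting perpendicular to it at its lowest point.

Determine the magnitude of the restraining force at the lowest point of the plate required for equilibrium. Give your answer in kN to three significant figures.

P ≈ 128 kN

γ = ρg = 1260 × 9.81 / 1000 = 12.3606 kN/m³.
With the apex down, the centroid sits h/3 = 2.7/3 = 0.9 m below the base (the top edge), so the centroid depth is h_c = 5.03 + 0.9 = 5.93 m.
A = ½ × 3.6 × 2.7 = 4.86 m².
Resultant F = γ·h_c·A = 12.3606 × 5.93 × 4.86 = 356.23 kN.
I_c = b·h³/36 = 3.6 × 2.7³/36 = 1.9683 m⁴.
Centre of pressure: y_p = y_c + I_c/(y_c·A) = 5.93 + 1.9683/(5.93 × 4.86) = 5.93 + 0.0682968 = 5.9983 m along the plane.
The resultant acts 0.9 + 0.0682968 = 0.968297 m (along the plate) below the hinge at the top edge, so the moment about the hinge is M = F × 0.968297 = 356.23 × 0.968297 = 344.936 kN·m.
A normal force at the bottom, 2.7 m from the hinge, must supply this moment: P = 344.936/2.7 = 127.754 kN.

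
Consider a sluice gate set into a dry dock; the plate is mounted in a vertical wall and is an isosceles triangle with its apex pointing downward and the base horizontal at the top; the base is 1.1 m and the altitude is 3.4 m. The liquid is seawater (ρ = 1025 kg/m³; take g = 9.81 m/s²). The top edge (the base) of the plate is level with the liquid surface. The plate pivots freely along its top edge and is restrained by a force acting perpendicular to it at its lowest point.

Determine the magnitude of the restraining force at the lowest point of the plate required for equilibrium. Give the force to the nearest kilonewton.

P ≈ 11 kN

γ = ρg = 1025 × 9.81 / 1000 = 10.05525 kN/m³.
With the apex down, the centroid sits h/3 = 3.4/3 = 1.13333 m below the base (the top edge), so the centroid depth is h_c = 1.13333 m.
A = ½ × 1.1 × 3.4 = 1.87 m².
Resultant F = γ·h_c·A = 10.05525 × 1.13333 × 1.87 = 21.3104 kN.
I_c = b·h³/36 = 1.1 × 3.4³/36 = 1.20096 m⁴.
Centre of pressure: y_p = y_c + I_c/(y_c·A) = 1.13333 + 1.20096/(1.13333 × 1.87) = 1.13333 + 0.56667 = 1.7 m along the plane.
The resultant acts 1.13333 + 0.56667 = 1.7 m (along the plate) below the hinge at the top edge, so the moment about the hinge is M = F × 1.7 = 21.3104 × 1.7 = 36.2277 kN·m.
A normal force at the bottom, 3.4 m from the hinge, must supply this moment: P = 36.2277/3.4 = 10.6552 kN.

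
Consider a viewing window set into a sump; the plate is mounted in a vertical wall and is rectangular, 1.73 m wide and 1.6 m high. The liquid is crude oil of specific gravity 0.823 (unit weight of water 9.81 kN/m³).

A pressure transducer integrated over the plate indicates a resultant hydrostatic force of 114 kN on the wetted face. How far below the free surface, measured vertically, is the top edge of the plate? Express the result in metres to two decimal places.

d_top ≈ 4.30 m

γ = 0.823 × 9.81 = 8.07363 kN/m³.
A = 1.73 × 1.6 = 2.768 m².
From F = γ·h_c·A, the centroid depth is h_c = 114/(8.07363 × 2.768) = 5.10117 m.
The centroid lies 1.6/2 = 0.8 m below the top edge, so the top edge sits at h_top = 5.10117 − 0.8 = 4.30117 m below the surface.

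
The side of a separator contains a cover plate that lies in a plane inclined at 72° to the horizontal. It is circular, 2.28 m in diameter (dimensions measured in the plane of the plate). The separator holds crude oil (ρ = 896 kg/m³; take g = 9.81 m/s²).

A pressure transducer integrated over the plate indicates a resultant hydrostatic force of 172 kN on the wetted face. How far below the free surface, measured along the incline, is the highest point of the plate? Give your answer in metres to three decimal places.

γ = ρg = 896 × 9.81 / 1000 = 8.78976 kN/m³.
A = π(1.14)² = 4.08281 m².
From F = γ·h_c·A, the centroid depth is h_c = 172/(8.78976 × 4.08281) = 4.79283 m.
Let θ = 72° be the plate's angle to the horizontal; measure y along the incline from where the plane meets the free surface. Vertical depth h = y·sinθ with sinθ = 0.951057.
Along the incline, y_c = h_c/sinθ = 4.79283/0.951057 = 5.03948 m.
The centroid is at the centre, 1.14 m below the top of the plate, so the highest point sits at y_top = 5.03948 − 1.14 = 3.89948 m along the incline.

y_top ≈ 3.899 m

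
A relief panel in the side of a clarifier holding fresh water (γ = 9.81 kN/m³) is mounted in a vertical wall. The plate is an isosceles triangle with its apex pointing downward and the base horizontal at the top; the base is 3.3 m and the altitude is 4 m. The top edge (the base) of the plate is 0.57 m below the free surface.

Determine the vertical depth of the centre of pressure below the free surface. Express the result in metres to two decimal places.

h_p = 2.37 m

γ = 9.81 kN/m³.
With the apex down, the centroid sits h/3 = 4/3 = 1.33333 m below the base (the top edge), so the centroid depth is h_c = 0.57 + 1.33333 = 1.90333 m.
A = ½ × 3.3 × 4 = 6.6 m².
Resultant F = γ·h_c·A = 9.81 × 1.90333 × 6.6 = 123.233 kN.
I_c = b·h³/36 = 3.3 × 4³/36 = 5.86667 m⁴.
Centre of pressure: y_p = y_c + I_c/(y_c·A) = 1.90333 + 5.86667/(1.90333 × 6.6) = 1.90333 + 0.467018 = 2.37035 m along the plane.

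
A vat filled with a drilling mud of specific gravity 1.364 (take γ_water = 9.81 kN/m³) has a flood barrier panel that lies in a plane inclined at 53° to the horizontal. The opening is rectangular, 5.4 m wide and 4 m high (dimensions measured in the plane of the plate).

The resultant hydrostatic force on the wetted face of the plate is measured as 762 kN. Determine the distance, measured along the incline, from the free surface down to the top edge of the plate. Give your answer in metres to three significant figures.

y_top ≈ 1.30 m

γ = 1.364 × 9.81 = 13.38084 kN/m³.
A = 5.4 × 4 = 21.6 m².
From F = γ·h_c·A, the centroid depth is h_c = 762/(13.38084 × 21.6) = 2.63644 m.
Let θ = 53° be the plate's angle to the horizontal; measure y along the incline from where the plane meets the free surface. Vertical depth h = y·sinθ with sinθ = 0.798636.
Along the incline, y_c = h_c/sinθ = 2.63644/0.798636 = 3.30118 m.
The centroid lies 4/2 = 2 m below the top edge, so the top edge sits at y_top = 3.30118 − 2 = 1.30118 m along the incline.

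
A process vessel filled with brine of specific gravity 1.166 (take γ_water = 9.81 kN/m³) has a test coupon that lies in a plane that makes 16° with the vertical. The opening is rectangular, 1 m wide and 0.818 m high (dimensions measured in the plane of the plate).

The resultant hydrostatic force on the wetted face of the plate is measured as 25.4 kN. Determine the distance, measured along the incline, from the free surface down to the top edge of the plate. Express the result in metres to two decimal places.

y_top ≈ 2.42 m

γ = 1.166 × 9.81 = 11.43846 kN/m³.
A = 1 × 0.818 = 0.818 m².
From F = γ·h_c·A, the centroid depth is h_c = 25.4/(11.43846 × 0.818) = 2.71464 m.
The plate makes 16° with the vertical, i.e. θ = 90° − 16° = 74° to the horizontal. Measuring y along the incline from the free-surface line, vertical depth h = y·sinθ with sinθ = 0.961262.
Along the incline, y_c = h_c/sinθ = 2.71464/0.961262 = 2.82404 m.
The centroid lies 0.818/2 = 0.409 m below the top edge, so the top edge sits at y_top = 2.82404 − 0.409 = 2.41504 m along the incline.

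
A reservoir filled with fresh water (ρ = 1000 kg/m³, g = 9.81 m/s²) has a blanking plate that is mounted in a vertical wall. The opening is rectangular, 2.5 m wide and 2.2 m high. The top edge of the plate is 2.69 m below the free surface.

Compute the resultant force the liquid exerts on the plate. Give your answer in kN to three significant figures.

γ = ρg = 1000 × 9.81 = 9810 N/m³ = 9.81 kN/m³.
The centroid lies 2.2/2 = 1.1 m below the top edge, so the centroid depth is h_c = 2.69 + 1.1 = 3.79 m.
A = 2.5 × 2.2 = 5.5 m².
Resultant F = γ·h_c·A = 9.81 × 3.79 × 5.5 = 204.489 kN.

F ≈ 204 kN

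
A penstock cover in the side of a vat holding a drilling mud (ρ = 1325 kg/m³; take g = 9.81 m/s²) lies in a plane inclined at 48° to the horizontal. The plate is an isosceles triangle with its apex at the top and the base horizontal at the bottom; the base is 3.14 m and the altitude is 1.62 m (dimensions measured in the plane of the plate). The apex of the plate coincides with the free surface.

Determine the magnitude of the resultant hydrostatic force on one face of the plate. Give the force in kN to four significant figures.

γ = ρg = 1325 × 9.81 / 1000 = 12.99825 kN/m³.
Let θ = 48° be the plate's angle to the horizontal; measure y along the incline from where the plane meets the free surface. Vertical depth h = y·sinθ with sinθ = 0.743145.
With the apex up, the centroid sits 2h/3 = 2 × 1.62/3 = 1.08 m below the apex, so y_c = 1.08 m and h_c = 1.08 × 0.743145 = 0.802597 m.
A = ½ × 3.14 × 1.62 = 2.5434 m².
Resultant F = γ·h_c·A = 12.99825 × 0.802597 × 2.5434 = 26.5337 kN.

F ≈ 26.53 kN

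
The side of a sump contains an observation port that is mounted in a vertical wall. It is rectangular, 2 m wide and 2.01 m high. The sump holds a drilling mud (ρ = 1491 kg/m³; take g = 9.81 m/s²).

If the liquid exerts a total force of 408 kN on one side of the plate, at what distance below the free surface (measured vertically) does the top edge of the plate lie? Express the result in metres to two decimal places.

γ = ρg = 1491 × 9.81 / 1000 = 14.62671 kN/m³.
A = 2 × 2.01 = 4.02 m².
From F = γ·h_c·A, the centroid depth is h_c = 408/(14.62671 × 4.02) = 6.93885 m.
The centroid lies 2.01/2 = 1.005 m below the top edge, so the top edge sits at h_top = 6.93885 − 1.005 = 5.93385 m below the surface.

d_top ≈ 5.93 m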